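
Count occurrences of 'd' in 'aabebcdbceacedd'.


Scanning 'aabebcdbceacedd' for 'd':
  Position 6: 'd' -> MATCH (count: 1)
  Position 13: 'd' -> MATCH (count: 2)
  Position 14: 'd' -> MATCH (count: 3)
Total occurrences of 'd': 3

3


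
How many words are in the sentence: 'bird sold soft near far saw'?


Counting words by splitting on spaces:
  Word 1: 'bird'
  Word 2: 'sold'
  Word 3: 'soft'
  Word 4: 'near'
  Word 5: 'far'
  Word 6: 'saw'
Total words: 6

6


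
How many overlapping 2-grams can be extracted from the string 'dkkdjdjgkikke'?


String 'dkkdjdjgkikke' has length L = 13.
Number of overlapping n-grams = L - n + 1
Substituting: 13 - 2 + 1 = 12

12


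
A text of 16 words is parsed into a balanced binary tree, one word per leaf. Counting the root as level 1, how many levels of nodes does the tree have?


In a balanced binary tree with n leaves the deepest leaf is ceil(log2(n)) edges below the root,
so counting node levels inclusive of root and leaves gives ceil(log2(n)) + 1 levels.
log2(16) = 4.0000
ceil(4.0000) = 4
levels = 4 + 1 = 5

5


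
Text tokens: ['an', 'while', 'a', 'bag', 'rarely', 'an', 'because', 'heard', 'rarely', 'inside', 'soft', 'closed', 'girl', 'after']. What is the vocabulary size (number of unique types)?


Listing all tokens and tracking unique types:
  Token 1: 'an' -> NEW (unique so far: 1)
  Token 2: 'while' -> NEW (unique so far: 2)
  Token 3: 'a' -> NEW (unique so far: 3)
  Token 4: 'bag' -> NEW (unique so far: 4)
  Token 5: 'rarely' -> NEW (unique so far: 5)
  Token 6: 'an' -> duplicate (unique so far: 5)
  Token 7: 'because' -> NEW (unique so far: 6)
  Token 8: 'heard' -> NEW (unique so far: 7)
  Token 9: 'rarely' -> duplicate (unique so far: 7)
  Token 10: 'inside' -> NEW (unique so far: 8)
  Token 11: 'soft' -> NEW (unique so far: 9)
  Token 12: 'closed' -> NEW (unique so far: 10)
  Token 13: 'girl' -> NEW (unique so far: 11)
  Token 14: 'after' -> NEW (unique so far: 12)
Unique types: ('a', 'after', 'an', 'bag', 'because', 'closed', 'girl', 'heard', 'inside', 'rarely', 'soft', 'while')
Vocabulary size: 12

12


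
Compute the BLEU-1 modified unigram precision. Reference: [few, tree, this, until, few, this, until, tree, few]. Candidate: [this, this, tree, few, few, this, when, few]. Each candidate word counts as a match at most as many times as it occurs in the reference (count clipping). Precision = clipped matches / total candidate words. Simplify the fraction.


Reference word counts: {'few': 3, 'this': 2, 'tree': 2, 'until': 2}
Checking each candidate word (with clipping):
  'this' -> in reference (ref count 2, used 1/2) -> match (matches: 1)
  'this' -> in reference (ref count 2, used 2/2) -> match (matches: 2)
  'tree' -> in reference (ref count 2, used 1/2) -> match (matches: 3)
  'few' -> in reference (ref count 3, used 1/3) -> match (matches: 4)
  'few' -> in reference (ref count 3, used 2/3) -> match (matches: 5)
  'this' -> ref count 2 already used up (2/2) -> clipped, no match (matches: 5)
  'when' -> not in reference -> no match (matches: 5)
  'few' -> in reference (ref count 3, used 3/3) -> match (matches: 6)
Clipped matches: 6, Candidate length: 8
Precision = 6/8 = 3/4

3/4


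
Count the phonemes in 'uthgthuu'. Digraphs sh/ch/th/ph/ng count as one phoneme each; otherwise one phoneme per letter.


Parsing 'uthgthuu' greedily, digraphs first:
  'u' -> vowel phoneme (phonemes so far: 1)
  'th' -> digraph (1 consonant phoneme) (phonemes so far: 2)
  'g' -> consonant phoneme (phonemes so far: 3)
  'th' -> digraph (1 consonant phoneme) (phonemes so far: 4)
  'u' -> vowel phoneme (phonemes so far: 5)
  'u' -> vowel phoneme (phonemes so far: 6)
Total phonemes: 6

6


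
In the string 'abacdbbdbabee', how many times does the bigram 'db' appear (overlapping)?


Scanning 'abacdbbdbabee' for bigram 'db':
  Position 0: 'ab' -> no
  Position 1: 'ba' -> no
  Position 2: 'ac' -> no
  Position 3: 'cd' -> no
  Position 4: 'db' -> MATCH
  Position 5: 'bb' -> no
  Position 6: 'bd' -> no
  Position 7: 'db' -> MATCH
  Position 8: 'ba' -> no
  Position 9: 'ab' -> no
  Position 10: 'be' -> no
  Position 11: 'ee' -> no
Total matches: 2

2


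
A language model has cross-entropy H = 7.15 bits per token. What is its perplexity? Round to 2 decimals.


Perplexity formula: PP = 2^H
H = 7.15
PP = 2^7.15
Decompose: 2^7.15 = 2^7 * 2^0.15
2^7 = 128, 2^0.15 ~ 1.1095695
PP ~ 128 * 1.1095695 = 142.0248960
Rounded to 2 decimals: 142.02

142.02


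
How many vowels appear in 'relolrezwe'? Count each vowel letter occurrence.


Scanning each character of 'relolrezwe':
  Position 1: 'r' -> consonant (running count: 0)
  Position 2: 'e' -> vowel (running count: 1)
  Position 3: 'l' -> consonant (running count: 1)
  Position 4: 'o' -> vowel (running count: 2)
  Position 5: 'l' -> consonant (running count: 2)
  Position 6: 'r' -> consonant (running count: 2)
  Position 7: 'e' -> vowel (running count: 3)
  Position 8: 'z' -> consonant (running count: 3)
  Position 9: 'w' -> consonant (running count: 3)
  Position 10: 'e' -> vowel (running count: 4)
Total vowels: 4

4


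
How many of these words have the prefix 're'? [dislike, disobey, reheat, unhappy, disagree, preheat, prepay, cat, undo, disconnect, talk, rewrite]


Checking each word for prefix 're':
  'dislike' -> no (count: 0)
  'disobey' -> no (count: 0)
  'reheat' -> YES, starts with 're' (count: 1)
  'unhappy' -> no (count: 1)
  'disagree' -> no (count: 1)
  'preheat' -> no (count: 1)
  'prepay' -> no (count: 1)
  'cat' -> no (count: 1)
  'undo' -> no (count: 1)
  'disconnect' -> no (count: 1)
  'talk' -> no (count: 1)
  'rewrite' -> YES, starts with 're' (count: 2)
Total with prefix 're': 2

2


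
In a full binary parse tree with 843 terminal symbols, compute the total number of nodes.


Leaf nodes (terminals): 843
Internal nodes = n - 1 = 843 - 1 = 842
Total = leaves + internal = 843 + 842 = 1685

1685


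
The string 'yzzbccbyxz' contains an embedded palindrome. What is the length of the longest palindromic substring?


Scanning 'yzzbccbyxz' for palindromic substrings.
Substring at positions 3-6: 'bccb'.
Check: reverse('bccb') = 'bccb' -> palindrome confirmed.
Neighbouring characters ('z' / 'y') break symmetry, so it cannot extend further.
No longer palindromic substring exists; longest length = 4

4


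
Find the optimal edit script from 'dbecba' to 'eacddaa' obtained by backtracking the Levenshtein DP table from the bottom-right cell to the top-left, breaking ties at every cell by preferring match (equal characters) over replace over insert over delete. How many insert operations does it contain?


Edit distance = 6. Backtracking from cell (6, 7) with preference match > replace > insert > delete,
then listing the resulting alignment 'dbecba' -> 'eacddaa' left to right:
  Step 1: insert 'e' [insertion #1]
  Step 2: replace d->a
  Step 3: replace b->c
  Step 4: replace e->d
  Step 5: replace c->d
  Step 6: replace b->a
  Step 7: keep 'a'
Total insertions: 1

1


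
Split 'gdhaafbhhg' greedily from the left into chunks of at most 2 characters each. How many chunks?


'gdhaafbhhg' has 10 characters.
Chunking with max size 2:
  Chunk 1: 'gd' (positions 0-1)
  Chunk 2: 'ha' (positions 2-3)
  Chunk 3: 'af' (positions 4-5)
  Chunk 4: 'bh' (positions 6-7)
  Chunk 5: 'hg' (positions 8-9)
Total chunks: ceil(10 / 2) = 5

5


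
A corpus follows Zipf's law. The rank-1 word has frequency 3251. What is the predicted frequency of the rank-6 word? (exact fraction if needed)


Zipf's law: freq(rank) = f1 / rank
f1 = 3251, rank = 6
freq = 3251 / 6
GCD(3251, 6) = 1
Simplified: 3251/6

3251/6


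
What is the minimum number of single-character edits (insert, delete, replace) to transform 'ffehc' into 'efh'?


Building DP table for s1='ffehc' (len 5) and s2='efh' (len 3):
       e  f  h
    0  1  2  3
  f 1  1  1  2
  f 2  2  1  2
  e 3  2  2  2
  h 4  3  3  2
  c 5  4  4  3
Edit distance = dp[5][3] = 3

3


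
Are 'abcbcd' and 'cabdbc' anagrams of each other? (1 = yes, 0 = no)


Sort characters of 'abcbcd': 'abbccd'
Sort characters of 'cabdbc': 'abbccd'
Sorted forms match -> they ARE anagrams
Result: 1

1


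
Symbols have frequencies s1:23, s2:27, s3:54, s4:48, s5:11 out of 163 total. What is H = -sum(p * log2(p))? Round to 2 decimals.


Computing entropy H = -sum(p_i * log2(p_i)):
  s1: p = 23/163 = 0.1411, -p*log2(p) = 0.3986
  s2: p = 27/163 = 0.1656, -p*log2(p) = 0.4297
  s3: p = 54/163 = 0.3313, -p*log2(p) = 0.5280
  s4: p = 48/163 = 0.2945, -p*log2(p) = 0.5194
  s5: p = 11/163 = 0.0675, -p*log2(p) = 0.2625
H = sum of terms = 2.1382
Rounded to 2 decimals: 2.14

2.14


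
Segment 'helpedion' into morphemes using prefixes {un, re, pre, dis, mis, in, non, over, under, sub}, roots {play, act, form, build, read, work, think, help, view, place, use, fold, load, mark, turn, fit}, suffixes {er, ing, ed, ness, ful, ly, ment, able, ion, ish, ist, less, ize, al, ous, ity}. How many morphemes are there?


Segmenting 'helpedion' against the inventory:
  'help' -> root (morpheme 1)
  'ed' -> suffix (morpheme 2)
  'ion' -> suffix (morpheme 3)
Total morphemes: 3

3


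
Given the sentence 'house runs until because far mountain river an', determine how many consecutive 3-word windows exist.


Word trigrams from [8] words:
  Trigram 1: (house runs until)
  Trigram 2: (runs until because)
  Trigram 3: (until because far)
  Trigram 4: (because far mountain)
  Trigram 5: (far mountain river)
  Trigram 6: (mountain river an)
Total word trigrams: 8 - 2 = 6

6


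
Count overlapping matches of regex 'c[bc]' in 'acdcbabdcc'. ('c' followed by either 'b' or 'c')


Pattern: c[bc] means 'c' followed by either 'b' or 'c'.
Scanning 'acdcbabdcc' position-by-position:
  Pos 0: window 'ac' -> no
  Pos 1: window 'cd' -> no
  Pos 2: window 'dc' -> no
  Pos 3: window 'cb' -> MATCH
  Pos 4: window 'ba' -> no
  Pos 5: window 'ab' -> no
  Pos 6: window 'bd' -> no
  Pos 7: window 'dc' -> no
  Pos 8: window 'cc' -> MATCH
  Pos 9: window 'c' -> no
Total matches: 2

2


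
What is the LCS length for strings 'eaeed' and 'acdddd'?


DP table for LCS of 'eaeed' and 'acdddd':
       a  c  d  d  d  d
    0  0  0  0  0  0  0
  e 0  0  0  0  0  0  0
  a 0  1  1  1  1  1  1
  e 0  1  1  1  1  1  1
  e 0  1  1  1  1  1  1
  d 0  1  1  2  2  2  2
LCS: 'ad'
LCS length = 2

2


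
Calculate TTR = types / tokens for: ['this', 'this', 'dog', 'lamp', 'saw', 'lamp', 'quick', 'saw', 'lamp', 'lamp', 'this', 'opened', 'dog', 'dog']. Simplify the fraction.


Tokens: 14
Unique types: ('dog', 'lamp', 'opened', 'quick', 'saw', 'this') = 6
TTR = 6/14
Simplify: divide both by 2 -> 3/7
TTR = 3/7

3/7


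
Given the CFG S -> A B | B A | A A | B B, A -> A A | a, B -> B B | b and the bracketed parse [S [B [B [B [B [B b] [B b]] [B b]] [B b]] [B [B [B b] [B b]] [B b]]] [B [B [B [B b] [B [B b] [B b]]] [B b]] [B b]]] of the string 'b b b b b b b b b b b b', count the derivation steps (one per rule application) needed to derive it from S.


Every bracketed nonterminal node [X ...] in the tree is produced by exactly one rule application.
Reading the tree off as a leftmost derivation:
  Step 1: S  =>  B B   (applied S -> B B)
  Step 2: B B  =>  B B B   (applied B -> B B)
  Step 3: B B B  =>  B B B B   (applied B -> B B)
  Step 4: B B B B  =>  B B B B B   (applied B -> B B)
  Step 5: B B B B B  =>  B B B B B B   (applied B -> B B)
  Step 6: B B B B B B  =>  b B B B B B   (applied B -> b)
  Step 7: b B B B B B  =>  b b B B B B   (applied B -> b)
  Step 8: b b B B B B  =>  b b b B B B   (applied B -> b)
  Step 9: b b b B B B  =>  b b b b B B   (applied B -> b)
  Step 10: b b b b B B  =>  b b b b B B B   (applied B -> B B)
  Step 11: b b b b B B B  =>  b b b b B B B B   (applied B -> B B)
  Step 12: b b b b B B B B  =>  b b b b b B B B   (applied B -> b)
  Step 13: b b b b b B B B  =>  b b b b b b B B   (applied B -> b)
  Step 14: b b b b b b B B  =>  b b b b b b b B   (applied B -> b)
  Step 15: b b b b b b b B  =>  b b b b b b b B B   (applied B -> B B)
  Step 16: b b b b b b b B B  =>  b b b b b b b B B B   (applied B -> B B)
  Step 17: b b b b b b b B B B  =>  b b b b b b b B B B B   (applied B -> B B)
  Step 18: b b b b b b b B B B B  =>  b b b b b b b b B B B   (applied B -> b)
  Step 19: b b b b b b b b B B B  =>  b b b b b b b b B B B B   (applied B -> B B)
  Step 20: b b b b b b b b B B B B  =>  b b b b b b b b b B B B   (applied B -> b)
  Step 21: b b b b b b b b b B B B  =>  b b b b b b b b b b B B   (applied B -> b)
  Step 22: b b b b b b b b b b B B  =>  b b b b b b b b b b b B   (applied B -> b)
  Step 23: b b b b b b b b b b b B  =>  b b b b b b b b b b b b   (applied B -> b)
Final yield: b b b b b b b b b b b b
Total rewrite steps: 23

23


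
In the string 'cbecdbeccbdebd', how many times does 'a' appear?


Scanning 'cbecdbeccbdebd' for 'a':
  No matches found.
Total occurrences of 'a': 0

0


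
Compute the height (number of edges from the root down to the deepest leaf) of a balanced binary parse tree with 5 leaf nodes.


In a balanced binary tree with n leaves the deepest leaf is ceil(log2(n)) edges below the root.
log2(5) = 2.3219
ceil(2.3219) = 3
height (edges) = 3

3


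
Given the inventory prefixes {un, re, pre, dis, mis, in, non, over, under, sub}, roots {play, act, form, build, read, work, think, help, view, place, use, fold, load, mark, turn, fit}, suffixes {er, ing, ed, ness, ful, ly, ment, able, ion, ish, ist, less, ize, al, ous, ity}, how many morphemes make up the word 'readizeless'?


Segmenting 'readizeless' against the inventory:
  'read' -> root (morpheme 1)
  'ize' -> suffix (morpheme 2)
  'less' -> suffix (morpheme 3)
Total morphemes: 3

3


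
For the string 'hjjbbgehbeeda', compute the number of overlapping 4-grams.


String 'hjjbbgehbeeda' has length L = 13.
Number of overlapping n-grams = L - n + 1
Substituting: 13 - 4 + 1 = 10

10


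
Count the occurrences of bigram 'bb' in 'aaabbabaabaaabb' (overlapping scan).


Scanning 'aaabbabaabaaabb' for bigram 'bb':
  Position 0: 'aa' -> no
  Position 1: 'aa' -> no
  Position 2: 'ab' -> no
  Position 3: 'bb' -> MATCH
  Position 4: 'ba' -> no
  Position 5: 'ab' -> no
  Position 6: 'ba' -> no
  Position 7: 'aa' -> no
  Position 8: 'ab' -> no
  Position 9: 'ba' -> no
  Position 10: 'aa' -> no
  Position 11: 'aa' -> no
  Position 12: 'ab' -> no
  Position 13: 'bb' -> MATCH
Total matches: 2

2


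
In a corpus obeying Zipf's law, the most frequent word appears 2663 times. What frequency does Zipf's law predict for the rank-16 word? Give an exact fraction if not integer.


Zipf's law: freq(rank) = f1 / rank
f1 = 2663, rank = 16
freq = 2663 / 16
GCD(2663, 16) = 1
Simplified: 2663/16

2663/16


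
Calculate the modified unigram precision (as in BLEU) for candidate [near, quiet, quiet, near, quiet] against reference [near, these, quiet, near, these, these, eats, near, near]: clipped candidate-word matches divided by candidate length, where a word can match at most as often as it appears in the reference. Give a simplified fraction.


Reference word counts: {'eats': 1, 'near': 4, 'quiet': 1, 'these': 3}
Checking each candidate word (with clipping):
  'near' -> in reference (ref count 4, used 1/4) -> match (matches: 1)
  'quiet' -> in reference (ref count 1, used 1/1) -> match (matches: 2)
  'quiet' -> ref count 1 already used up (1/1) -> clipped, no match (matches: 2)
  'near' -> in reference (ref count 4, used 2/4) -> match (matches: 3)
  'quiet' -> ref count 1 already used up (1/1) -> clipped, no match (matches: 3)
Clipped matches: 3, Candidate length: 5
Precision = 3/5

3/5


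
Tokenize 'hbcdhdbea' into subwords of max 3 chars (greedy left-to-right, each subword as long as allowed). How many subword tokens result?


'hbcdhdbea' has 9 characters.
Chunking with max size 3:
  Chunk 1: 'hbc' (positions 0-2)
  Chunk 2: 'dhd' (positions 3-5)
  Chunk 3: 'bea' (positions 6-8)
Total chunks: ceil(9 / 3) = 3

3


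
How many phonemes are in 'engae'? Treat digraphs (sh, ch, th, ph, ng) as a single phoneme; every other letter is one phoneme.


Parsing 'engae' greedily, digraphs first:
  'e' -> vowel phoneme (phonemes so far: 1)
  'ng' -> digraph (1 consonant phoneme) (phonemes so far: 2)
  'a' -> vowel phoneme (phonemes so far: 3)
  'e' -> vowel phoneme (phonemes so far: 4)
Total phonemes: 4

4


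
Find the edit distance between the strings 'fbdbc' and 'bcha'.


Building DP table for s1='fbdbc' (len 5) and s2='bcha' (len 4):
       b  c  h  a
    0  1  2  3  4
  f 1  1  2  3  4
  b 2  1  2  3  4
  d 3  2  2  3  4
  b 4  3  3  3  4
  c 5  4  3  4  4
Edit distance = dp[5][4] = 4

4


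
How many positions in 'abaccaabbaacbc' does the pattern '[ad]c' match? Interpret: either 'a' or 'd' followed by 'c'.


Pattern: [ad]c means either 'a' or 'd' followed by 'c'.
Scanning 'abaccaabbaacbc' position-by-position:
  Pos 0: window 'ab' -> no
  Pos 1: window 'ba' -> no
  Pos 2: window 'ac' -> MATCH
  Pos 3: window 'cc' -> no
  Pos 4: window 'ca' -> no
  Pos 5: window 'aa' -> no
  Pos 6: window 'ab' -> no
  Pos 7: window 'bb' -> no
  Pos 8: window 'ba' -> no
  Pos 9: window 'aa' -> no
  Pos 10: window 'ac' -> MATCH
  Pos 11: window 'cb' -> no
  Pos 12: window 'bc' -> no
  Pos 13: window 'c' -> no
Total matches: 2

2


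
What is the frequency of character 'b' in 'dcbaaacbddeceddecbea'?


Scanning 'dcbaaacbddeceddecbea' for 'b':
  Position 2: 'b' -> MATCH (count: 1)
  Position 7: 'b' -> MATCH (count: 2)
  Position 17: 'b' -> MATCH (count: 3)
Total occurrences of 'b': 3

3


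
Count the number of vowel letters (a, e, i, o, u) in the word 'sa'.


Scanning each character of 'sa':
  Position 1: 's' -> consonant (running count: 0)
  Position 2: 'a' -> vowel (running count: 1)
Total vowels: 1

1


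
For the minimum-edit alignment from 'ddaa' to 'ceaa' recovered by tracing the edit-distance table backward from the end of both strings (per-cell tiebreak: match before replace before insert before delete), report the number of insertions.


Edit distance = 2. Backtracking from cell (4, 4) with preference match > replace > insert > delete,
then listing the resulting alignment 'ddaa' -> 'ceaa' left to right:
  Step 1: replace d->c
  Step 2: replace d->e
  Step 3: keep 'a'
  Step 4: keep 'a'
Total insertions: 0

0


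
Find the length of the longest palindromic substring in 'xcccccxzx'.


Scanning 'xcccccxzx' for palindromic substrings.
Substring at positions 0-6: 'xcccccx'.
Check: reverse('xcccccx') = 'xcccccx' -> palindrome confirmed.
Neighbouring characters ('-' / 'z') break symmetry, so it cannot extend further.
No longer palindromic substring exists; longest length = 7

7


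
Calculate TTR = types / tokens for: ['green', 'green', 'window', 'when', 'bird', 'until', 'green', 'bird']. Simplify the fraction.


Tokens: 8
Unique types: ('bird', 'green', 'until', 'when', 'window') = 5
TTR = 5/8
Already in lowest terms.

5/8


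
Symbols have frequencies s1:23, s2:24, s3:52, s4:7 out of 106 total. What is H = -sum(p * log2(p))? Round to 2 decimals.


Computing entropy H = -sum(p_i * log2(p_i)):
  s1: p = 23/106 = 0.2170, -p*log2(p) = 0.4783
  s2: p = 24/106 = 0.2264, -p*log2(p) = 0.4852
  s3: p = 52/106 = 0.4906, -p*log2(p) = 0.5040
  s4: p = 7/106 = 0.0660, -p*log2(p) = 0.2589
H = sum of terms = 1.7264
Rounded to 2 decimals: 1.73

1.73


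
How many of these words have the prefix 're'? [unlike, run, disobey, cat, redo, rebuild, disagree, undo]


Checking each word for prefix 're':
  'unlike' -> no (count: 0)
  'run' -> no (count: 0)
  'disobey' -> no (count: 0)
  'cat' -> no (count: 0)
  'redo' -> YES, starts with 're' (count: 1)
  'rebuild' -> YES, starts with 're' (count: 2)
  'disagree' -> no (count: 2)
  'undo' -> no (count: 2)
Total with prefix 're': 2

2


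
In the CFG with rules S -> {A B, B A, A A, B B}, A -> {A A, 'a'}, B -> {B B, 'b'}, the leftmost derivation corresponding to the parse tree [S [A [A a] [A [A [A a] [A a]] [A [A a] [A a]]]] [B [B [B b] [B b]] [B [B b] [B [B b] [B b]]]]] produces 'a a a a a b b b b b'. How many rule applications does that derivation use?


Every bracketed nonterminal node [X ...] in the tree is produced by exactly one rule application.
Reading the tree off as a leftmost derivation:
  Step 1: S  =>  A B   (applied S -> A B)
  Step 2: A B  =>  A A B   (applied A -> A A)
  Step 3: A A B  =>  a A B   (applied A -> a)
  Step 4: a A B  =>  a A A B   (applied A -> A A)
  Step 5: a A A B  =>  a A A A B   (applied A -> A A)
  Step 6: a A A A B  =>  a a A A B   (applied A -> a)
  Step 7: a a A A B  =>  a a a A B   (applied A -> a)
  Step 8: a a a A B  =>  a a a A A B   (applied A -> A A)
  Step 9: a a a A A B  =>  a a a a A B   (applied A -> a)
  Step 10: a a a a A B  =>  a a a a a B   (applied A -> a)
  Step 11: a a a a a B  =>  a a a a a B B   (applied B -> B B)
  Step 12: a a a a a B B  =>  a a a a a B B B   (applied B -> B B)
  Step 13: a a a a a B B B  =>  a a a a a b B B   (applied B -> b)
  Step 14: a a a a a b B B  =>  a a a a a b b B   (applied B -> b)
  Step 15: a a a a a b b B  =>  a a a a a b b B B   (applied B -> B B)
  Step 16: a a a a a b b B B  =>  a a a a a b b b B   (applied B -> b)
  Step 17: a a a a a b b b B  =>  a a a a a b b b B B   (applied B -> B B)
  Step 18: a a a a a b b b B B  =>  a a a a a b b b b B   (applied B -> b)
  Step 19: a a a a a b b b b B  =>  a a a a a b b b b b   (applied B -> b)
Final yield: a a a a a b b b b b
Total rewrite steps: 19

19


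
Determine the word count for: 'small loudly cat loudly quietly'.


Counting words by splitting on spaces:
  Word 1: 'small'
  Word 2: 'loudly'
  Word 3: 'cat'
  Word 4: 'loudly'
  Word 5: 'quietly'
Total words: 5

5


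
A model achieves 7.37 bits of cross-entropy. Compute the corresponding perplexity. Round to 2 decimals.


Perplexity formula: PP = 2^H
H = 7.37
PP = 2^7.37
Decompose: 2^7.37 = 2^7 * 2^0.37
2^7 = 128, 2^0.37 ~ 1.2923528
PP ~ 128 * 1.2923528 = 165.4211584
Rounded to 2 decimals: 165.42

165.42


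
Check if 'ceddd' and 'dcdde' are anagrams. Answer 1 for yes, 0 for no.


Sort characters of 'ceddd': 'cddde'
Sort characters of 'dcdde': 'cddde'
Sorted forms match -> they ARE anagrams
Result: 1

1


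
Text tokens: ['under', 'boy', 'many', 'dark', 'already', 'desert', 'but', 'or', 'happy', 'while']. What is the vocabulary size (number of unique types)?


Listing all tokens and tracking unique types:
  Token 1: 'under' -> NEW (unique so far: 1)
  Token 2: 'boy' -> NEW (unique so far: 2)
  Token 3: 'many' -> NEW (unique so far: 3)
  Token 4: 'dark' -> NEW (unique so far: 4)
  Token 5: 'already' -> NEW (unique so far: 5)
  Token 6: 'desert' -> NEW (unique so far: 6)
  Token 7: 'but' -> NEW (unique so far: 7)
  Token 8: 'or' -> NEW (unique so far: 8)
  Token 9: 'happy' -> NEW (unique so far: 9)
  Token 10: 'while' -> NEW (unique so far: 10)
Unique types: ('already', 'boy', 'but', 'dark', 'desert', 'happy', 'many', 'or', 'under', 'while')
Vocabulary size: 10

10


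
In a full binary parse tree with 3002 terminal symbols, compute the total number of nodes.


Leaf nodes (terminals): 3002
Internal nodes = n - 1 = 3002 - 1 = 3001
Total = leaves + internal = 3002 + 3001 = 6003

6003


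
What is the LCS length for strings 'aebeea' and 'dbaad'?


DP table for LCS of 'aebeea' and 'dbaad':
       d  b  a  a  d
    0  0  0  0  0  0
  a 0  0  0  1  1  1
  e 0  0  0  1  1  1
  b 0  0  1  1  1  1
  e 0  0  1  1  1  1
  e 0  0  1  1  1  1
  a 0  0  1  2  2  2
LCS: 'aa'
LCS length = 2

2


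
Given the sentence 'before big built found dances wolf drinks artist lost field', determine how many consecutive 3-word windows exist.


Word trigrams from [10] words:
  Trigram 1: (before big built)
  Trigram 2: (big built found)
  Trigram 3: (built found dances)
  Trigram 4: (found dances wolf)
  Trigram 5: (dances wolf drinks)
  Trigram 6: (wolf drinks artist)
  Trigram 7: (drinks artist lost)
  Trigram 8: (artist lost field)
Total word trigrams: 10 - 2 = 8

8


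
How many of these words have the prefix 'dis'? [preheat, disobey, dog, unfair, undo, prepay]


Checking each word for prefix 'dis':
  'preheat' -> no (count: 0)
  'disobey' -> YES, starts with 'dis' (count: 1)
  'dog' -> no (count: 1)
  'unfair' -> no (count: 1)
  'undo' -> no (count: 1)
  'prepay' -> no (count: 1)
Total with prefix 'dis': 1

1


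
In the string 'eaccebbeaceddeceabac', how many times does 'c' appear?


Scanning 'eaccebbeaceddeceabac' for 'c':
  Position 2: 'c' -> MATCH (count: 1)
  Position 3: 'c' -> MATCH (count: 2)
  Position 9: 'c' -> MATCH (count: 3)
  Position 14: 'c' -> MATCH (count: 4)
  Position 19: 'c' -> MATCH (count: 5)
Total occurrences of 'c': 5

5


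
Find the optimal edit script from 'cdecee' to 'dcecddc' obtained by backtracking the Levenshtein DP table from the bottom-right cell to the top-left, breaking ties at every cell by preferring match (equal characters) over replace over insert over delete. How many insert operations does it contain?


Edit distance = 5. Backtracking from cell (6, 7) with preference match > replace > insert > delete,
then listing the resulting alignment 'cdecee' -> 'dcecddc' left to right:
  Step 1: replace c->d
  Step 2: replace d->c
  Step 3: keep 'e'
  Step 4: keep 'c'
  Step 5: insert 'd' [insertion #1]
  Step 6: replace e->d
  Step 7: replace e->c
Total insertions: 1

1


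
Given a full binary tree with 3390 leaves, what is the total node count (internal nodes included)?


Leaf nodes (terminals): 3390
Internal nodes = n - 1 = 3390 - 1 = 3389
Total = leaves + internal = 3390 + 3389 = 6779

6779


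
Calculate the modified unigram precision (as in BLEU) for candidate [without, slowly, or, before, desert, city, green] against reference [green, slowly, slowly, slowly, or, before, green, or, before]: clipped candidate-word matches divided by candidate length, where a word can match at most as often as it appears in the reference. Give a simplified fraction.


Reference word counts: {'before': 2, 'green': 2, 'or': 2, 'slowly': 3}
Checking each candidate word (with clipping):
  'without' -> not in reference -> no match (matches: 0)
  'slowly' -> in reference (ref count 3, used 1/3) -> match (matches: 1)
  'or' -> in reference (ref count 2, used 1/2) -> match (matches: 2)
  'before' -> in reference (ref count 2, used 1/2) -> match (matches: 3)
  'desert' -> not in reference -> no match (matches: 3)
  'city' -> not in reference -> no match (matches: 3)
  'green' -> in reference (ref count 2, used 1/2) -> match (matches: 4)
Clipped matches: 4, Candidate length: 7
Precision = 4/7

4/7


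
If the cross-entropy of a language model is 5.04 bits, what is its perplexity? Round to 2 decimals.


Perplexity formula: PP = 2^H
H = 5.04
PP = 2^5.04
Decompose: 2^5.04 = 2^5 * 2^0.04
2^5 = 32, 2^0.04 ~ 1.0281138
PP ~ 32 * 1.0281138 = 32.8996416
Rounded to 2 decimals: 32.90

32.90


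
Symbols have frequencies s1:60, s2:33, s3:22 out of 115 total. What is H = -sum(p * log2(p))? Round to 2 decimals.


Computing entropy H = -sum(p_i * log2(p_i)):
  s1: p = 60/115 = 0.5217, -p*log2(p) = 0.4897
  s2: p = 33/115 = 0.2870, -p*log2(p) = 0.5168
  s3: p = 22/115 = 0.1913, -p*log2(p) = 0.4565
H = sum of terms = 1.4630
Rounded to 2 decimals: 1.46

1.46


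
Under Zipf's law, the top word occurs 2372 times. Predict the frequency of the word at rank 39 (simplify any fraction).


Zipf's law: freq(rank) = f1 / rank
f1 = 2372, rank = 39
freq = 2372 / 39
GCD(2372, 39) = 1
Simplified: 2372/39

2372/39


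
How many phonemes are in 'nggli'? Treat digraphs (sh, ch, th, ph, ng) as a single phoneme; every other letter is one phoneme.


Parsing 'nggli' greedily, digraphs first:
  'ng' -> digraph (1 consonant phoneme) (phonemes so far: 1)
  'g' -> consonant phoneme (phonemes so far: 2)
  'l' -> consonant phoneme (phonemes so far: 3)
  'i' -> vowel phoneme (phonemes so far: 4)
Total phonemes: 4

4


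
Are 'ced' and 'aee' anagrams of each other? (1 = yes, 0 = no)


Sort characters of 'ced': 'cde'
Sort characters of 'aee': 'aee'
Sorted forms differ -> they are NOT anagrams
Result: 0

0


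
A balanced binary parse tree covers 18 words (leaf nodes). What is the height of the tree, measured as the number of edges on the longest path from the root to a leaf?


In a balanced binary tree with n leaves the deepest leaf is ceil(log2(n)) edges below the root.
log2(18) = 4.1699
ceil(4.1699) = 5
height (edges) = 5

5


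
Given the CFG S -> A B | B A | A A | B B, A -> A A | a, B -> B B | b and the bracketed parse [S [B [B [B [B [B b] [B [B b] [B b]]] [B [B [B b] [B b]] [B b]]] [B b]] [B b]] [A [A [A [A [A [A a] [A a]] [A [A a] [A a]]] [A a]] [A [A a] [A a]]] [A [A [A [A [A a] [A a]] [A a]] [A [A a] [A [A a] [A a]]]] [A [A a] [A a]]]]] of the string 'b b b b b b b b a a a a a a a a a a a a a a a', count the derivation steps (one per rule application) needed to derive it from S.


Every bracketed nonterminal node [X ...] in the tree is produced by exactly one rule application.
Reading the tree off as a leftmost derivation:
  Step 1: S  =>  B A   (applied S -> B A)
  Step 2: B A  =>  B B A   (applied B -> B B)
  Step 3: B B A  =>  B B B A   (applied B -> B B)
  Step 4: B B B A  =>  B B B B A   (applied B -> B B)
  Step 5: B B B B A  =>  B B B B B A   (applied B -> B B)
  Step 6: B B B B B A  =>  b B B B B A   (applied B -> b)
  Step 7: b B B B B A  =>  b B B B B B A   (applied B -> B B)
  Step 8: b B B B B B A  =>  b b B B B B A   (applied B -> b)
  Step 9: b b B B B B A  =>  b b b B B B A   (applied B -> b)
  Step 10: b b b B B B A  =>  b b b B B B B A   (applied B -> B B)
  Step 11: b b b B B B B A  =>  b b b B B B B B A   (applied B -> B B)
  Step 12: b b b B B B B B A  =>  b b b b B B B B A   (applied B -> b)
  Step 13: b b b b B B B B A  =>  b b b b b B B B A   (applied B -> b)
  Step 14: b b b b b B B B A  =>  b b b b b b B B A   (applied B -> b)
  Step 15: b b b b b b B B A  =>  b b b b b b b B A   (applied B -> b)
  Step 16: b b b b b b b B A  =>  b b b b b b b b A   (applied B -> b)
  Step 17: b b b b b b b b A  =>  b b b b b b b b A A   (applied A -> A A)
  Step 18: b b b b b b b b A A  =>  b b b b b b b b A A A   (applied A -> A A)
  Step 19: b b b b b b b b A A A  =>  b b b b b b b b A A A A   (applied A -> A A)
  Step 20: b b b b b b b b A A A A  =>  b b b b b b b b A A A A A   (applied A -> A A)
  Step 21: b b b b b b b b A A A A A  =>  b b b b b b b b A A A A A A   (applied A -> A A)
  Step 22: b b b b b b b b A A A A A A  =>  b b b b b b b b a A A A A A   (applied A -> a)
  Step 23: b b b b b b b b a A A A A A  =>  b b b b b b b b a a A A A A   (applied A -> a)
  Step 24: b b b b b b b b a a A A A A  =>  b b b b b b b b a a A A A A A   (applied A -> A A)
  Step 25: b b b b b b b b a a A A A A A  =>  b b b b b b b b a a a A A A A   (applied A -> a)
  Step 26: b b b b b b b b a a a A A A A  =>  b b b b b b b b a a a a A A A   (applied A -> a)
  Step 27: b b b b b b b b a a a a A A A  =>  b b b b b b b b a a a a a A A   (applied A -> a)
  Step 28: b b b b b b b b a a a a a A A  =>  b b b b b b b b a a a a a A A A   (applied A -> A A)
  Step 29: b b b b b b b b a a a a a A A A  =>  b b b b b b b b a a a a a a A A   (applied A -> a)
  Step 30: b b b b b b b b a a a a a a A A  =>  b b b b b b b b a a a a a a a A   (applied A -> a)
  Step 31: b b b b b b b b a a a a a a a A  =>  b b b b b b b b a a a a a a a A A   (applied A -> A A)
  Step 32: b b b b b b b b a a a a a a a A A  =>  b b b b b b b b a a a a a a a A A A   (applied A -> A A)
  Step 33: b b b b b b b b a a a a a a a A A A  =>  b b b b b b b b a a a a a a a A A A A   (applied A -> A A)
  Step 34: b b b b b b b b a a a a a a a A A A A  =>  b b b b b b b b a a a a a a a A A A A A   (applied A -> A A)
  Step 35: b b b b b b b b a a a a a a a A A A A A  =>  b b b b b b b b a a a a a a a a A A A A   (applied A -> a)
  Step 36: b b b b b b b b a a a a a a a a A A A A  =>  b b b b b b b b a a a a a a a a a A A A   (applied A -> a)
  Step 37: b b b b b b b b a a a a a a a a a A A A  =>  b b b b b b b b a a a a a a a a a a A A   (applied A -> a)
  Step 38: b b b b b b b b a a a a a a a a a a A A  =>  b b b b b b b b a a a a a a a a a a A A A   (applied A -> A A)
  Step 39: b b b b b b b b a a a a a a a a a a A A A  =>  b b b b b b b b a a a a a a a a a a a A A   (applied A -> a)
  Step 40: b b b b b b b b a a a a a a a a a a a A A  =>  b b b b b b b b a a a a a a a a a a a A A A   (applied A -> A A)
  Step 41: b b b b b b b b a a a a a a a a a a a A A A  =>  b b b b b b b b a a a a a a a a a a a a A A   (applied A -> a)
  Step 42: b b b b b b b b a a a a a a a a a a a a A A  =>  b b b b b b b b a a a a a a a a a a a a a A   (applied A -> a)
  Step 43: b b b b b b b b a a a a a a a a a a a a a A  =>  b b b b b b b b a a a a a a a a a a a a a A A   (applied A -> A A)
  Step 44: b b b b b b b b a a a a a a a a a a a a a A A  =>  b b b b b b b b a a a a a a a a a a a a a a A   (applied A -> a)
  Step 45: b b b b b b b b a a a a a a a a a a a a a a A  =>  b b b b b b b b a a a a a a a a a a a a a a a   (applied A -> a)
Final yield: b b b b b b b b a a a a a a a a a a a a a a a
Total rewrite steps: 45

45


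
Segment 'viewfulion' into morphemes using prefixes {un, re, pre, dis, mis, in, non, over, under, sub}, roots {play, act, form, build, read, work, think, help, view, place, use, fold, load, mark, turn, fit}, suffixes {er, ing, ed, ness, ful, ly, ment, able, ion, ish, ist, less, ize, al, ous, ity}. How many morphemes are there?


Segmenting 'viewfulion' against the inventory:
  'view' -> root (morpheme 1)
  'ful' -> suffix (morpheme 2)
  'ion' -> suffix (morpheme 3)
Total morphemes: 3

3


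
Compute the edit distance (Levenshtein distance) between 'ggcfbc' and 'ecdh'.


Building DP table for s1='ggcfbc' (len 6) and s2='ecdh' (len 4):
       e  c  d  h
    0  1  2  3  4
  g 1  1  2  3  4
  g 2  2  2  3  4
  c 3  3  2  3  4
  f 4  4  3  3  4
  b 5  5  4  4  4
  c 6  6  5  5  5
Edit distance = dp[6][4] = 5

5


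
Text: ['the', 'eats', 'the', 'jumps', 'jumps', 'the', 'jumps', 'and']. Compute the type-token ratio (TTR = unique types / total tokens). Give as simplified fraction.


Tokens: 8
Unique types: ('and', 'eats', 'jumps', 'the') = 4
TTR = 4/8
Simplify: divide both by 4 -> 1/2
TTR = 1/2

1/2


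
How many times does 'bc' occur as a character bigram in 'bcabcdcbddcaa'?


Scanning 'bcabcdcbddcaa' for bigram 'bc':
  Position 0: 'bc' -> MATCH
  Position 1: 'ca' -> no
  Position 2: 'ab' -> no
  Position 3: 'bc' -> MATCH
  Position 4: 'cd' -> no
  Position 5: 'dc' -> no
  Position 6: 'cb' -> no
  Position 7: 'bd' -> no
  Position 8: 'dd' -> no
  Position 9: 'dc' -> no
  Position 10: 'ca' -> no
  Position 11: 'aa' -> no
Total matches: 2

2


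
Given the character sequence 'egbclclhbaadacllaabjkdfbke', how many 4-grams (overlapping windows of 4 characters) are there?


String 'egbclclhbaadacllaabjkdfbke' has length L = 26.
Number of overlapping n-grams = L - n + 1
Substituting: 26 - 4 + 1 = 23

23


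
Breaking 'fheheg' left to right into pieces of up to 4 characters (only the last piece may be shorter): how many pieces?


'fheheg' has 6 characters.
Chunking with max size 4:
  Chunk 1: 'fheh' (positions 0-3)
  Chunk 2: 'eg' (positions 4-5)
Total chunks: ceil(6 / 4) = 2

2


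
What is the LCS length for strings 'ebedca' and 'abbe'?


DP table for LCS of 'ebedca' and 'abbe':
       a  b  b  e
    0  0  0  0  0
  e 0  0  0  0  1
  b 0  0  1  1  1
  e 0  0  1  1  2
  d 0  0  1  1  2
  c 0  0  1  1  2
  a 0  1  1  1  2
LCS: 'be'
LCS length = 2

2


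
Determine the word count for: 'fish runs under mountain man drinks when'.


Counting words by splitting on spaces:
  Word 1: 'fish'
  Word 2: 'runs'
  Word 3: 'under'
  Word 4: 'mountain'
  Word 5: 'man'
  Word 6: 'drinks'
  Word 7: 'when'
Total words: 7

7


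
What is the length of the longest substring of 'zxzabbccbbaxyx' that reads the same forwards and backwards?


Scanning 'zxzabbccbbaxyx' for palindromic substrings.
Substring at positions 3-10: 'abbccbba'.
Check: reverse('abbccbba') = 'abbccbba' -> palindrome confirmed.
Neighbouring characters ('z' / 'x') break symmetry, so it cannot extend further.
No longer palindromic substring exists; longest length = 8

8


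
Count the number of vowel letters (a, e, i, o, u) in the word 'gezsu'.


Scanning each character of 'gezsu':
  Position 1: 'g' -> consonant (running count: 0)
  Position 2: 'e' -> vowel (running count: 1)
  Position 3: 'z' -> consonant (running count: 1)
  Position 4: 's' -> consonant (running count: 1)
  Position 5: 'u' -> vowel (running count: 2)
Total vowels: 2

2


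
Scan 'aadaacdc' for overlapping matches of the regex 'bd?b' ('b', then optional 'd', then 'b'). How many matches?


Pattern: bd?b means 'b', then optional 'd', then 'b'.
Scanning 'aadaacdc' position-by-position:
  Pos 0: window 'aad' -> no
  Pos 1: window 'ada' -> no
  Pos 2: window 'daa' -> no
  Pos 3: window 'aac' -> no
  Pos 4: window 'acd' -> no
  Pos 5: window 'cdc' -> no
  Pos 6: window 'dc' -> no
  Pos 7: window 'c' -> no
Total matches: 0

0


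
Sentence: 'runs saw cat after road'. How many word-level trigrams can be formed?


Word trigrams from [5] words:
  Trigram 1: (runs saw cat)
  Trigram 2: (saw cat after)
  Trigram 3: (cat after road)
Total word trigrams: 5 - 2 = 3

3


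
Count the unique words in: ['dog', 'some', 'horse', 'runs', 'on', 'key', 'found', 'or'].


Listing all tokens and tracking unique types:
  Token 1: 'dog' -> NEW (unique so far: 1)
  Token 2: 'some' -> NEW (unique so far: 2)
  Token 3: 'horse' -> NEW (unique so far: 3)
  Token 4: 'runs' -> NEW (unique so far: 4)
  Token 5: 'on' -> NEW (unique so far: 5)
  Token 6: 'key' -> NEW (unique so far: 6)
  Token 7: 'found' -> NEW (unique so far: 7)
  Token 8: 'or' -> NEW (unique so far: 8)
Unique types: ('dog', 'found', 'horse', 'key', 'on', 'or', 'runs', 'some')
Vocabulary size: 8

8


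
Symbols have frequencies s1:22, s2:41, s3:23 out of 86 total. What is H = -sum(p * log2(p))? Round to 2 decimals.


Computing entropy H = -sum(p_i * log2(p_i)):
  s1: p = 22/86 = 0.2558, -p*log2(p) = 0.5031
  s2: p = 41/86 = 0.4767, -p*log2(p) = 0.5095
  s3: p = 23/86 = 0.2674, -p*log2(p) = 0.5089
H = sum of terms = 1.5215
Rounded to 2 decimals: 1.52

1.52


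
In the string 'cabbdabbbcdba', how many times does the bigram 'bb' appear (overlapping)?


Scanning 'cabbdabbbcdba' for bigram 'bb':
  Position 0: 'ca' -> no
  Position 1: 'ab' -> no
  Position 2: 'bb' -> MATCH
  Position 3: 'bd' -> no
  Position 4: 'da' -> no
  Position 5: 'ab' -> no
  Position 6: 'bb' -> MATCH
  Position 7: 'bb' -> MATCH
  Position 8: 'bc' -> no
  Position 9: 'cd' -> no
  Position 10: 'db' -> no
  Position 11: 'ba' -> no
Total matches: 3

3


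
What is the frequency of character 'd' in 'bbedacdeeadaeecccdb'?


Scanning 'bbedacdeeadaeecccdb' for 'd':
  Position 3: 'd' -> MATCH (count: 1)
  Position 6: 'd' -> MATCH (count: 2)
  Position 10: 'd' -> MATCH (count: 3)
  Position 17: 'd' -> MATCH (count: 4)
Total occurrences of 'd': 4

4


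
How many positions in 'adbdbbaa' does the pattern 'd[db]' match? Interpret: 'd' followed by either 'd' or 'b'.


Pattern: d[db] means 'd' followed by either 'd' or 'b'.
Scanning 'adbdbbaa' position-by-position:
  Pos 0: window 'ad' -> no
  Pos 1: window 'db' -> MATCH
  Pos 2: window 'bd' -> no
  Pos 3: window 'db' -> MATCH
  Pos 4: window 'bb' -> no
  Pos 5: window 'ba' -> no
  Pos 6: window 'aa' -> no
  Pos 7: window 'a' -> no
Total matches: 2

2


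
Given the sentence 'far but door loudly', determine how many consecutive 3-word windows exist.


Word trigrams from [4] words:
  Trigram 1: (far but door)
  Trigram 2: (but door loudly)
Total word trigrams: 4 - 2 = 2

2


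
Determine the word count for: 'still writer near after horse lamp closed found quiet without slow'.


Counting words by splitting on spaces:
  Word 1: 'still'
  Word 2: 'writer'
  Word 3: 'near'
  Word 4: 'after'
  Word 5: 'horse'
  Word 6: 'lamp'
  Word 7: 'closed'
  Word 8: 'found'
  Word 9: 'quiet'
  Word 10: 'without'
  Word 11: 'slow'
Total words: 11

11


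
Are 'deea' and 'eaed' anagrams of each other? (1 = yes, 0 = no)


Sort characters of 'deea': 'adee'
Sort characters of 'eaed': 'adee'
Sorted forms match -> they ARE anagrams
Result: 1

1
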